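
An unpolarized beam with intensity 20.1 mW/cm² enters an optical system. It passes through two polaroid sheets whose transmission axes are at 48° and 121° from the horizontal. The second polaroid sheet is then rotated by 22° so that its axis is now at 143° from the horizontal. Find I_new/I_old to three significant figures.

Before rotation:
Unpolarized light through the first polarizer → I₁ = ½ I₀, now polarized at 48°.
I₂ = I₁ cos²(121° − 48°) = 0.5 I₀ · cos²(73°) = 0.04274 I₀.
After rotation:
Unpolarized light through the first polarizer → I₁ = ½ I₀, now polarized at 48°.
Angle between axes 1 and 2: 85°. I₂ = 0.5 I₀ · cos²(85°) = 0.003798 I₀.
Ratio = 0.003798 / 0.04274 = 0.08886.

I_new/I_old ≈ 0.0889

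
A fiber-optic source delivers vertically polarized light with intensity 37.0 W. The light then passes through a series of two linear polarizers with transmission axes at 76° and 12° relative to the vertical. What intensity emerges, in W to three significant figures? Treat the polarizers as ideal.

I ≈ 0.416 W

I₁ = 37.0 W · cos²(76°) = 2.165 W.
I₂ = I₁ · cos²(64°) = 2.165 · 0.1922 = 0.4161 W.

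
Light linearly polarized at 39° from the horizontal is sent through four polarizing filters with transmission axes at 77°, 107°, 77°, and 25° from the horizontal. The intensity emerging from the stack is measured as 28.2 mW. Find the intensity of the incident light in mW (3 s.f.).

I₀ ≈ 213 mW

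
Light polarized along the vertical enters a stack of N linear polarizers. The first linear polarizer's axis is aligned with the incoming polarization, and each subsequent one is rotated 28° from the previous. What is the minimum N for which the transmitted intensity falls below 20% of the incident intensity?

N = 8

First polarizer is aligned with the polarization: full transmission.
Each further stage multiplies by cos²(28°) = 0.7796.
After N polarizers: T = 0.7796^(N−1). Require T < 0.20 ⇒ N−1 > ln(0.20)/ln(0.7796) = 6.46, so N−1 ≥ 7 and N = 8.
Check: N=8 gives T = 0.175 < 0.20; N=7 gives T = 0.2245.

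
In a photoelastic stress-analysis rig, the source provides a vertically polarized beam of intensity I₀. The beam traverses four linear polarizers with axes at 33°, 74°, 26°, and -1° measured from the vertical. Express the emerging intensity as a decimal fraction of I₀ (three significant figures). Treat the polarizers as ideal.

By Malus's law, I₁ = I₀ cos²(33° − 0°) = I₀ cos²(33°) = 0.7034 I₀.
I₂ = I₁ cos²(74° − 33°) = 0.7034 I₀ · cos²(41°) = 0.4006 I₀.
I₃ = I₂ cos²(26° − 74°) = 0.4006 I₀ · cos²(48°) = 0.1794 I₀.
I₄ = I₃ cos²(-1° − 26°) = 0.1794 I₀ · cos²(27°) = 0.1424 I₀.
Transmitted fraction = 0.1424.

≈ 0.142 I₀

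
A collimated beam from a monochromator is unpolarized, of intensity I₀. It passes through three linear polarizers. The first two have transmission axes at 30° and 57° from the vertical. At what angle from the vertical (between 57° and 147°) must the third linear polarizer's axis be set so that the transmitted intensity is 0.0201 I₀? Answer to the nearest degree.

θ ≈ 134°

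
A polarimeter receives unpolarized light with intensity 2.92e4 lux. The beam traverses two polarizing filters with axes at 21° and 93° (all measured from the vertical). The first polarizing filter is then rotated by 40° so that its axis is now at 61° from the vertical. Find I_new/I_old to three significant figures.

I_new/I_old ≈ 7.53

Before rotation:
Unpolarized light through the first polarizer → I₁ = ½ I₀, now polarized at 21°.
I₂ = I₁ cos²(93° − 21°) = 0.5 I₀ · cos²(72°) = 0.04775 I₀.
After rotation:
Unpolarized light through the first polarizer → I₁ = ½ I₀, now polarized at 61°.
I₂ = I₁ cos²(93° − 61°) = 0.5 I₀ · cos²(32°) = 0.3596 I₀.
Ratio = 0.3596 / 0.04775 = 7.531.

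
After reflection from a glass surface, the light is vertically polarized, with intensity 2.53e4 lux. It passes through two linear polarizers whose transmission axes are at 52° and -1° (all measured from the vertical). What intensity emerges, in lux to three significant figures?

By Malus's law, I₁ = 2.53e4 lux · cos²(52°) = 9590 lux.
I₂ = I₁ · cos²(53°) = 9590 · 0.3622 = 3473 lux.

I ≈ 3470 lux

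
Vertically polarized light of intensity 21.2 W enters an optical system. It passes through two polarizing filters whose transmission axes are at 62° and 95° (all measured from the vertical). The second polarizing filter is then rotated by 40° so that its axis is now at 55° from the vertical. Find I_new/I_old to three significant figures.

I_new/I_old ≈ 1.40

Before rotation:
I₁ = I₀ cos²(62° − 0°) = I₀ cos²(62°) = 0.2204 I₀.
I₂ = I₁ cos²(95° − 62°) = 0.2204 I₀ · cos²(33°) = 0.155 I₀.
After rotation:
I₁ = I₀ cos²(62° − 0°) = I₀ cos²(62°) = 0.2204 I₀.
I₂ = I₁ cos²(55° − 62°) = 0.2204 I₀ · cos²(7°) = 0.2171 I₀.
Ratio = 0.2171 / 0.155 = 1.401.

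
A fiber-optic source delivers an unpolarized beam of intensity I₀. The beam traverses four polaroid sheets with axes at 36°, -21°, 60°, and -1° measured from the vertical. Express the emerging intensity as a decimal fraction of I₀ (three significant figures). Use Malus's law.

≈ 0.000853 I₀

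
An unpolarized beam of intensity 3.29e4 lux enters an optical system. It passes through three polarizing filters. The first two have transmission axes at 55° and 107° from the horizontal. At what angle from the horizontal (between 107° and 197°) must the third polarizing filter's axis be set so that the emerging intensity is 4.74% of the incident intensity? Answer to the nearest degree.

Unpolarized light through the first polarizer → I₁ = ½ I₀, now polarized at 55°.
I₂ = I₁ cos²(107° − 55°) = 0.5 I₀ · cos²(52°) = 0.1895 I₀.
Need I₃/I₀ = 0.0474, so cos²(θ − 107°) = 0.0474 / 0.1895 = 0.2501.
θ − 107° = arccos(√0.2501) = 60.0°, giving θ ≈ 107 + 60.0 = 167.0°.

θ ≈ 167°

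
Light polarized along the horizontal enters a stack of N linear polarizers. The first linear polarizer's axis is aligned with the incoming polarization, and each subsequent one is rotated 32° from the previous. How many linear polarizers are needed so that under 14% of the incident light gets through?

N = 7

First polarizer is aligned with the polarization: full transmission.
Each further stage multiplies by cos²(32°) = 0.7192.
After N polarizers: T = 0.7192^(N−1). Require T < 0.14 ⇒ N−1 > ln(0.14)/ln(0.7192) = 5.96, so N−1 ≥ 6 and N = 7.
Check: N=7 gives T = 0.1384 < 0.14; N=6 gives T = 0.1924.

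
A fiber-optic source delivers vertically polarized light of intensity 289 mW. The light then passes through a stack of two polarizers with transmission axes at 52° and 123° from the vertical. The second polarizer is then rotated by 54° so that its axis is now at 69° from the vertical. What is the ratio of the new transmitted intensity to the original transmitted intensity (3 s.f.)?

I_new/I_old ≈ 8.63

Before rotation:
I₁ = I₀ cos²(52° − 0°) = I₀ cos²(52°) = 0.379 I₀.
I₂ = I₁ cos²(123° − 52°) = 0.379 I₀ · cos²(71°) = 0.04018 I₀.
After rotation:
I₁ = I₀ cos²(52° − 0°) = I₀ cos²(52°) = 0.379 I₀.
I₂ = I₁ cos²(69° − 52°) = 0.379 I₀ · cos²(17°) = 0.3466 I₀.
Ratio = 0.3466 / 0.04018 = 8.628.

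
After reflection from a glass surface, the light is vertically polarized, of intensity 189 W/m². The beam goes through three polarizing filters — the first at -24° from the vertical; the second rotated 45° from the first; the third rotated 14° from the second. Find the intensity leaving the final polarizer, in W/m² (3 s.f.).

By Malus's law, I₁ = 189 W/m² · cos²(24°) = 157.7 W/m².
I₂ = I₁ · cos²(45°) = 157.7 · 0.5 = 78.87 W/m².
I₃ = I₂ · cos²(14°) = 78.87 · 0.9415 = 74.25 W/m².

I ≈ 74.3 W/m²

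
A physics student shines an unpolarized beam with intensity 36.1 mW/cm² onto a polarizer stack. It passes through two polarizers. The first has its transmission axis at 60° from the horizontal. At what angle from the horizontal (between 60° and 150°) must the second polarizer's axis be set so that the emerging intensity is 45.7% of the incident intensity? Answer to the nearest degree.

Unpolarized light through the first polarizer → I₁ = ½ I₀, now polarized at 60°.
Need I₂/I₀ = 0.457, so cos²(θ − 60°) = 0.457 / 0.5 = 0.914.
θ − 60° = arccos(√0.914) = 17.1°, giving θ ≈ 60 + 17.1 = 77.1°.

θ ≈ 77°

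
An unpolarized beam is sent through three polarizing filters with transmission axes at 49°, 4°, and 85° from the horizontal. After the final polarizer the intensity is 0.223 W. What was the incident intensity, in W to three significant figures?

Unpolarized light through the first polarizer → I₁ = ½ I₀, now polarized at 49°.
I₂ = I₁ cos²(4° − 49°) = 0.5 I₀ · cos²(45°) = 0.25 I₀.
I₃ = I₂ cos²(85° − 4°) = 0.25 I₀ · cos²(81°) = 0.006118 I₀.
So 0.223 W = 0.006118 I₀, giving I₀ = 0.223/0.006118 = 36.45 W.

I₀ ≈ 36.5 W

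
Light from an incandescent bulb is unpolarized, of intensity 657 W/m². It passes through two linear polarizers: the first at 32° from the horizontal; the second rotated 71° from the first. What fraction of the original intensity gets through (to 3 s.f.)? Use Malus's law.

I/I₀ ≈ 0.0530

Unpolarized light through the first polarizer → I₁ = 657 W/m²/2 = 328.5 W/m², polarized at 32°.
I₂ = I₁ · cos²(71°) = 328.5 · 0.106 = 34.82 W/m².
Transmitted fraction = 0.053.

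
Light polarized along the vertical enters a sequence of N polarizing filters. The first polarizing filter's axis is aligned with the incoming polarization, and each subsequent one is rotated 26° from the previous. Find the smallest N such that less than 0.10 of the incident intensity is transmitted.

First polarizer is aligned with the polarization: full transmission.
Each further stage multiplies by cos²(26°) = 0.8078.
After N polarizers: T = 0.8078^(N−1). Require T < 0.10 ⇒ N−1 > ln(0.10)/ln(0.8078) = 10.79, so N−1 ≥ 11 and N = 12.
Check: N=12 gives T = 0.09561 < 0.10; N=11 gives T = 0.1184.

N = 12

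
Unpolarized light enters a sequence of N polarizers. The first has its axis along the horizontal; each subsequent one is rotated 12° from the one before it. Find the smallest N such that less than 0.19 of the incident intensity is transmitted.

First polarizer halves the unpolarized light: factor 1/2.
Each further stage multiplies by cos²(12°) = 0.9568.
After N polarizers: T = 0.5·0.9568^(N−1). Require T < 0.19 ⇒ N−1 > ln(0.19/0.5)/ln(0.9568) = 21.90, so N−1 ≥ 22 and N = 23.
Check: N=23 gives T = 0.1891 < 0.19; N=22 gives T = 0.1977.

N = 23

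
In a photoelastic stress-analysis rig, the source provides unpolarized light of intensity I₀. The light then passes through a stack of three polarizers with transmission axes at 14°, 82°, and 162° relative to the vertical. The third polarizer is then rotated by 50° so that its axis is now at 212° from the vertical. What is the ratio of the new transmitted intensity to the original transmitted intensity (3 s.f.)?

I_new/I_old ≈ 13.7

Before rotation:
Unpolarized light through the first polarizer → I₁ = ½ I₀, now polarized at 14°.
I₂ = I₁ cos²(82° − 14°) = 0.5 I₀ · cos²(68°) = 0.07017 I₀.
I₃ = I₂ cos²(162° − 82°) = 0.07017 I₀ · cos²(80°) = 0.002116 I₀.
After rotation:
Unpolarized light through the first polarizer → I₁ = ½ I₀, now polarized at 14°.
I₂ = I₁ cos²(82° − 14°) = 0.5 I₀ · cos²(68°) = 0.07017 I₀.
Angle between axes 2 and 3: 50°. I₃ = 0.07017 I₀ · cos²(50°) = 0.02899 I₀.
Ratio = 0.02899 / 0.002116 = 13.7.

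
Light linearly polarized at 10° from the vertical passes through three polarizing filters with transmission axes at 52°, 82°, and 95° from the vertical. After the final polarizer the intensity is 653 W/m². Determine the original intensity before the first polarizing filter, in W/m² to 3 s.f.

I₁ = I₀ cos²(52° − 10°) = I₀ cos²(42°) = 0.5523 I₀.
I₂ = I₁ cos²(82° − 52°) = 0.5523 I₀ · cos²(30°) = 0.4142 I₀.
I₃ = I₂ cos²(95° − 82°) = 0.4142 I₀ · cos²(13°) = 0.3932 I₀.
So 653 W/m² = 0.3932 I₀, giving I₀ = 653/0.3932 = 1661 W/m².

I₀ ≈ 1660 W/m²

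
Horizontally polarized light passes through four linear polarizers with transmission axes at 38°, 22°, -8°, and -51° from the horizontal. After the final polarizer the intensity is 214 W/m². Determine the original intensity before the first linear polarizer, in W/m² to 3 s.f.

I₁ = I₀ cos²(38° − 0°) = I₀ cos²(38°) = 0.621 I₀.
I₂ = I₁ cos²(22° − 38°) = 0.621 I₀ · cos²(16°) = 0.5738 I₀.
I₃ = I₂ cos²(-8° − 22°) = 0.5738 I₀ · cos²(30°) = 0.4303 I₀.
I₄ = I₃ cos²(-51° + 8°) = 0.4303 I₀ · cos²(43°) = 0.2302 I₀.
So 214 W/m² = 0.2302 I₀, giving I₀ = 214/0.2302 = 929.7 W/m².

I₀ ≈ 930 W/m²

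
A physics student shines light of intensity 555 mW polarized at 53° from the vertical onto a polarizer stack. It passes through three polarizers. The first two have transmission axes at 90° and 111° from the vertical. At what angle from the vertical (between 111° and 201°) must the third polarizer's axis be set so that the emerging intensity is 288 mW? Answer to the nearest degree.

θ ≈ 126°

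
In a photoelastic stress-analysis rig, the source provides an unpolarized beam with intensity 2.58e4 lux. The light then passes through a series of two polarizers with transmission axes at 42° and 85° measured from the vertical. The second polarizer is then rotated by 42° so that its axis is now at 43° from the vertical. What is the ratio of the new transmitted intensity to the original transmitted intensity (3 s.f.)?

Before rotation:
Unpolarized light through the first polarizer → I₁ = ½ I₀, now polarized at 42°.
I₂ = I₁ cos²(85° − 42°) = 0.5 I₀ · cos²(43°) = 0.2674 I₀.
After rotation:
Unpolarized light through the first polarizer → I₁ = ½ I₀, now polarized at 42°.
I₂ = I₁ cos²(43° − 42°) = 0.5 I₀ · cos²(1°) = 0.4998 I₀.
Ratio = 0.4998 / 0.2674 = 1.869.

I_new/I_old ≈ 1.87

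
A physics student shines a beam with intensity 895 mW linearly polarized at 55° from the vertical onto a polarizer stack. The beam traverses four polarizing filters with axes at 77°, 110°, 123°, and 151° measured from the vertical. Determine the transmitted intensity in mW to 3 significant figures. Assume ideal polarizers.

I₁ = 895 mW · cos²(22°) = 769.4 mW.
I₂ = I₁ · cos²(33°) = 769.4 · 0.7034 = 541.2 mW.
I₃ = I₂ · cos²(13°) = 541.2 · 0.9494 = 513.8 mW.
I₄ = I₃ · cos²(28°) = 513.8 · 0.7796 = 400.5 mW.

I ≈ 401 mW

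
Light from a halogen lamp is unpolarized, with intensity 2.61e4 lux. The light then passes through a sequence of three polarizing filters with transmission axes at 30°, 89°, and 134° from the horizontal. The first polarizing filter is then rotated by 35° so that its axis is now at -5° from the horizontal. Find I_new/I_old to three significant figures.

I_new/I_old ≈ 0.0183

Before rotation:
Unpolarized light through the first polarizer → I₁ = ½ I₀, now polarized at 30°.
I₂ = I₁ cos²(89° − 30°) = 0.5 I₀ · cos²(59°) = 0.1326 I₀.
I₃ = I₂ cos²(134° − 89°) = 0.1326 I₀ · cos²(45°) = 0.06632 I₀.
After rotation:
Unpolarized light through the first polarizer → I₁ = ½ I₀, now polarized at -5°.
Angle between axes 1 and 2: 86°. I₂ = 0.5 I₀ · cos²(86°) = 0.002433 I₀.
I₃ = I₂ cos²(134° − 89°) = 0.002433 I₀ · cos²(45°) = 0.001216 I₀.
Ratio = 0.001216 / 0.06632 = 0.01834.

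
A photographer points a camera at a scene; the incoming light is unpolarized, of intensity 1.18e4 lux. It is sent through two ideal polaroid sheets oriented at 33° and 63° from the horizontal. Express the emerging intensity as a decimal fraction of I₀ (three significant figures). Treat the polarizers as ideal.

I/I₀ ≈ 0.375

Unpolarized light through the first polarizer → I₁ = 1.18e4 lux/2 = 5900 lux, polarized at 33°.
I₂ = I₁ · cos²(30°) = 5900 · 0.75 = 4425 lux.
Transmitted fraction = 0.375.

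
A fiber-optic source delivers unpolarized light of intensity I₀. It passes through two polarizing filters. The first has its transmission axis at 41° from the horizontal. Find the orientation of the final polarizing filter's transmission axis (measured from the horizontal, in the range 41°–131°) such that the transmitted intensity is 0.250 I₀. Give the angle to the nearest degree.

Unpolarized light through the first polarizer → I₁ = ½ I₀, now polarized at 41°.
Need I₂/I₀ = 0.25, so cos²(θ − 41°) = 0.25 / 0.5 = 0.5.
θ − 41° = arccos(√0.5) = 45.0°, giving θ ≈ 41 + 45.0 = 86.0°.

θ ≈ 86°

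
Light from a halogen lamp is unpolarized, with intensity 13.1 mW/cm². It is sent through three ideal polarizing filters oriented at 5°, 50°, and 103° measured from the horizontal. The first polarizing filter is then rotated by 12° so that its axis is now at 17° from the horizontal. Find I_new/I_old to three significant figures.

I_new/I_old ≈ 1.41

Before rotation:
Unpolarized light through the first polarizer → I₁ = ½ I₀, now polarized at 5°.
I₂ = I₁ cos²(50° − 5°) = 0.5 I₀ · cos²(45°) = 0.25 I₀.
I₃ = I₂ cos²(103° − 50°) = 0.25 I₀ · cos²(53°) = 0.09055 I₀.
After rotation:
Unpolarized light through the first polarizer → I₁ = ½ I₀, now polarized at 17°.
I₂ = I₁ cos²(50° − 17°) = 0.5 I₀ · cos²(33°) = 0.3517 I₀.
I₃ = I₂ cos²(103° − 50°) = 0.3517 I₀ · cos²(53°) = 0.1274 I₀.
Ratio = 0.1274 / 0.09055 = 1.407.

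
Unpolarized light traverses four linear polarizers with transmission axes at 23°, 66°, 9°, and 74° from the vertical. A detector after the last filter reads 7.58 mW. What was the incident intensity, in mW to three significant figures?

Unpolarized light through the first polarizer → I₁ = ½ I₀, now polarized at 23°.
I₂ = I₁ cos²(66° − 23°) = 0.5 I₀ · cos²(43°) = 0.2674 I₀.
I₃ = I₂ cos²(9° − 66°) = 0.2674 I₀ · cos²(57°) = 0.07933 I₀.
I₄ = I₃ cos²(74° − 9°) = 0.07933 I₀ · cos²(65°) = 0.01417 I₀.
So 7.58 mW = 0.01417 I₀, giving I₀ = 7.58/0.01417 = 535 mW.

I₀ ≈ 535 mW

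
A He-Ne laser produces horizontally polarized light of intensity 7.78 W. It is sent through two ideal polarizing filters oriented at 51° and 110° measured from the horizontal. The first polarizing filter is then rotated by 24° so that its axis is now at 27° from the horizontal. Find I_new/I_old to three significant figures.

I_new/I_old ≈ 0.112

Before rotation:
I₁ = I₀ cos²(51° − 0°) = I₀ cos²(51°) = 0.396 I₀.
I₂ = I₁ cos²(110° − 51°) = 0.396 I₀ · cos²(59°) = 0.1051 I₀.
After rotation:
I₁ = I₀ cos²(27° − 0°) = I₀ cos²(27°) = 0.7939 I₀.
I₂ = I₁ cos²(110° − 27°) = 0.7939 I₀ · cos²(83°) = 0.01179 I₀.
Ratio = 0.01179 / 0.1051 = 0.1122.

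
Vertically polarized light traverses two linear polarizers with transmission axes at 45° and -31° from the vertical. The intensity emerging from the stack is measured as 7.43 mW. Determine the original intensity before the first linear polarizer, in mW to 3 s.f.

I₁ = I₀ cos²(45° − 0°) = I₀ cos²(45°) = 0.5 I₀.
I₂ = I₁ cos²(-31° − 45°) = 0.5 I₀ · cos²(76°) = 0.02926 I₀.
So 7.43 mW = 0.02926 I₀, giving I₀ = 7.43/0.02926 = 253.9 mW.

I₀ ≈ 254 mW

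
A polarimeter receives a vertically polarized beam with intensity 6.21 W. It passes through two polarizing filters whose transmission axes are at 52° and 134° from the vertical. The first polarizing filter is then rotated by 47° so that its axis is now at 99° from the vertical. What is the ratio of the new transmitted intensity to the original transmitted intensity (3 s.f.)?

I_new/I_old ≈ 2.24

Before rotation:
I₁ = I₀ cos²(52° − 0°) = I₀ cos²(52°) = 0.379 I₀.
I₂ = I₁ cos²(134° − 52°) = 0.379 I₀ · cos²(82°) = 0.007342 I₀.
After rotation:
I₁ = I₀ cos²(99° − 0°) = I₀ cos²(81°) = 0.02447 I₀.
I₂ = I₁ cos²(134° − 99°) = 0.02447 I₀ · cos²(35°) = 0.01642 I₀.
Ratio = 0.01642 / 0.007342 = 2.237.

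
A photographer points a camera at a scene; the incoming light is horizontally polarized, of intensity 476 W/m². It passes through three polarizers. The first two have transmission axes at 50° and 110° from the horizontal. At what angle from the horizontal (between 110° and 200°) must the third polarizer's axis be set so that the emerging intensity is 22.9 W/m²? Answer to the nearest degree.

θ ≈ 157°

I₁ = I₀ cos²(50° − 0°) = I₀ cos²(50°) = 0.4132 I₀.
I₂ = I₁ cos²(110° − 50°) = 0.4132 I₀ · cos²(60°) = 0.1033 I₀.
Target fraction: 22.9 / 476 W/m² = 0.04811 of I₀.
Need I₃/I₀ = 0.04811, so cos²(θ − 110°) = 0.04811 / 0.1033 = 0.4658.
θ − 110° = arccos(√0.4658) = 47.0°, giving θ ≈ 110 + 47.0 = 157.0°.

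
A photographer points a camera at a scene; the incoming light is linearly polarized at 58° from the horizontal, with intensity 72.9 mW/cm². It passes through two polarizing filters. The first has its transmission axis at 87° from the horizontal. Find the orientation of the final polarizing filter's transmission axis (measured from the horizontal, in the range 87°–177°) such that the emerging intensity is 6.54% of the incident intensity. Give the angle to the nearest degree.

θ ≈ 160°

I₁ = I₀ cos²(87° − 58°) = I₀ cos²(29°) = 0.765 I₀.
Need I₂/I₀ = 0.0654, so cos²(θ − 87°) = 0.0654 / 0.765 = 0.08549.
θ − 87° = arccos(√0.08549) = 73.0°, giving θ ≈ 87 + 73.0 = 160.0°.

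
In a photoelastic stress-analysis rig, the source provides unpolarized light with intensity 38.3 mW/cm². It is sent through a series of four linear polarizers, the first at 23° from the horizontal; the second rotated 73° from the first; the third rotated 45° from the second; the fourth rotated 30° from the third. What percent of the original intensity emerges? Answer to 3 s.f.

Unpolarized light through the first polarizer → I₁ = 38.3 mW/cm²/2 = 19.15 mW/cm², polarized at 23°.
I₂ = I₁ · cos²(73°) = 19.15 · 0.08548 = 1.637 mW/cm².
I₃ = I₂ · cos²(45°) = 1.637 · 0.5 = 0.8185 mW/cm².
I₄ = I₃ · cos²(30°) = 0.8185 · 0.75 = 0.6139 mW/cm².
That is 1.603% of the incident intensity.

≈ 1.60%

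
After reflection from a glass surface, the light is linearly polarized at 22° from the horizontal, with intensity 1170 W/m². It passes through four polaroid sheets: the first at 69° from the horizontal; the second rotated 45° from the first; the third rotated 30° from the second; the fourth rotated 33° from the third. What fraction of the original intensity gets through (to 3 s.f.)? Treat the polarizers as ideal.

I₁ = 1170 W/m² · cos²(47°) = 544.2 W/m².
I₂ = I₁ · cos²(45°) = 544.2 · 0.5 = 272.1 W/m².
I₃ = I₂ · cos²(30°) = 272.1 · 0.75 = 204.1 W/m².
I₄ = I₃ · cos²(33°) = 204.1 · 0.7034 = 143.5 W/m².
Transmitted fraction = 0.1227.

I/I₀ ≈ 0.123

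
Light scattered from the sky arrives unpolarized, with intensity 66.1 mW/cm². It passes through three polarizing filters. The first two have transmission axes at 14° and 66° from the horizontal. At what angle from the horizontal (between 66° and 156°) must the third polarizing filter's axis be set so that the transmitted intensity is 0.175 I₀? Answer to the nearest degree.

θ ≈ 82°

Unpolarized light through the first polarizer → I₁ = ½ I₀, now polarized at 14°.
I₂ = I₁ cos²(66° − 14°) = 0.5 I₀ · cos²(52°) = 0.1895 I₀.
Need I₃/I₀ = 0.175, so cos²(θ − 66°) = 0.175 / 0.1895 = 0.9234.
θ − 66° = arccos(√0.9234) = 16.1°, giving θ ≈ 66 + 16.1 = 82.1°.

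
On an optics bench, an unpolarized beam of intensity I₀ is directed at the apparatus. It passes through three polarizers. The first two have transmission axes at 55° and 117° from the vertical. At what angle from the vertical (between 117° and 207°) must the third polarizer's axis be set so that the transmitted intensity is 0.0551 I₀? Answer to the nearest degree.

Unpolarized light through the first polarizer → I₁ = ½ I₀, now polarized at 55°.
I₂ = I₁ cos²(117° − 55°) = 0.5 I₀ · cos²(62°) = 0.1102 I₀.
Need I₃/I₀ = 0.0551, so cos²(θ − 117°) = 0.0551 / 0.1102 = 0.5.
θ − 117° = arccos(√0.5) = 45.0°, giving θ ≈ 117 + 45.0 = 162.0°.

θ ≈ 162°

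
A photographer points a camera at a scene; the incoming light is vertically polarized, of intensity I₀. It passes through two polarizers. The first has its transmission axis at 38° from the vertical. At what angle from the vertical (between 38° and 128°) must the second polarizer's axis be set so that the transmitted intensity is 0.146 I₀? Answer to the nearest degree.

θ ≈ 99°

I₁ = I₀ cos²(38° − 0°) = I₀ cos²(38°) = 0.621 I₀.
Need I₂/I₀ = 0.146, so cos²(θ − 38°) = 0.146 / 0.621 = 0.2351.
θ − 38° = arccos(√0.2351) = 61.0°, giving θ ≈ 38 + 61.0 = 99.0°.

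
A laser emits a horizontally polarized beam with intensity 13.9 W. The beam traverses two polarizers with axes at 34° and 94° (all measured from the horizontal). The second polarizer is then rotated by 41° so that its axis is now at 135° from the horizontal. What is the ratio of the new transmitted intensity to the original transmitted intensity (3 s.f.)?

I_new/I_old ≈ 0.146

Before rotation:
By Malus's law, I₁ = I₀ cos²(34° − 0°) = I₀ cos²(34°) = 0.6873 I₀.
I₂ = I₁ cos²(94° − 34°) = 0.6873 I₀ · cos²(60°) = 0.1718 I₀.
After rotation:
I₁ = I₀ cos²(34° − 0°) = I₀ cos²(34°) = 0.6873 I₀.
Angle between axes 1 and 2: 79°. I₂ = 0.6873 I₀ · cos²(79°) = 0.02502 I₀.
Ratio = 0.02502 / 0.1718 = 0.1456.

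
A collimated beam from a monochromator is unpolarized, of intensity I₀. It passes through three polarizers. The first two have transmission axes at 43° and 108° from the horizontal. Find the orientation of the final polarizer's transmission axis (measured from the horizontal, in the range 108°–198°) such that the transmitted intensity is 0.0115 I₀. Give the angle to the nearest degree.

Unpolarized light through the first polarizer → I₁ = ½ I₀, now polarized at 43°.
I₂ = I₁ cos²(108° − 43°) = 0.5 I₀ · cos²(65°) = 0.0893 I₀.
Need I₃/I₀ = 0.0115, so cos²(θ − 108°) = 0.0115 / 0.0893 = 0.1288.
θ − 108° = arccos(√0.1288) = 69.0°, giving θ ≈ 108 + 69.0 = 177.0°.

θ ≈ 177°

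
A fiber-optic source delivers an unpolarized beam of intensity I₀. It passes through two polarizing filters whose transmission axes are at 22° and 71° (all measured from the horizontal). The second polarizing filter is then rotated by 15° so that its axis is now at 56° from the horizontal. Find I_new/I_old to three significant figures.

Before rotation:
Unpolarized light through the first polarizer → I₁ = ½ I₀, now polarized at 22°.
I₂ = I₁ cos²(71° − 22°) = 0.5 I₀ · cos²(49°) = 0.2152 I₀.
After rotation:
Unpolarized light through the first polarizer → I₁ = ½ I₀, now polarized at 22°.
I₂ = I₁ cos²(56° − 22°) = 0.5 I₀ · cos²(34°) = 0.3437 I₀.
Ratio = 0.3437 / 0.2152 = 1.597.

I_new/I_old ≈ 1.60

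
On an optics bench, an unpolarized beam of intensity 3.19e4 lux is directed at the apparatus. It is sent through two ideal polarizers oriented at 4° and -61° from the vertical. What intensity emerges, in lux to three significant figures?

I ≈ 2850 lux

Unpolarized light through the first polarizer → I₁ = 3.19e4 lux/2 = 1.595e+04 lux, polarized at 4°.
I₂ = I₁ · cos²(65°) = 1.595e+04 · 0.1786 = 2849 lux.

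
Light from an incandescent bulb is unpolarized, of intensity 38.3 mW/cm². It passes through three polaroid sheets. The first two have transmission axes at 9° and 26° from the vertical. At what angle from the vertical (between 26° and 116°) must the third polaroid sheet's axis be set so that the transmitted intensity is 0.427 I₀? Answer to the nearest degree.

Unpolarized light through the first polarizer → I₁ = ½ I₀, now polarized at 9°.
I₂ = I₁ cos²(26° − 9°) = 0.5 I₀ · cos²(17°) = 0.4573 I₀.
Need I₃/I₀ = 0.427, so cos²(θ − 26°) = 0.427 / 0.4573 = 0.9338.
θ − 26° = arccos(√0.9338) = 14.9°, giving θ ≈ 26 + 14.9 = 40.9°.

θ ≈ 41°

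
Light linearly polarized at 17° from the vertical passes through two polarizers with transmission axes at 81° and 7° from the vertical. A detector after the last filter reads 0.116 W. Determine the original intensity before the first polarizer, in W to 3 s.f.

I₀ ≈ 7.95 W

I₁ = I₀ cos²(81° − 17°) = I₀ cos²(64°) = 0.1922 I₀.
I₂ = I₁ cos²(7° − 81°) = 0.1922 I₀ · cos²(74°) = 0.0146 I₀.
So 0.116 W = 0.0146 I₀, giving I₀ = 0.116/0.0146 = 7.945 W.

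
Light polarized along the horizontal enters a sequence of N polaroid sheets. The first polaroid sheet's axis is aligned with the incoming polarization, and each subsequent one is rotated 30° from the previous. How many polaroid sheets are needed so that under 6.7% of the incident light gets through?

N = 11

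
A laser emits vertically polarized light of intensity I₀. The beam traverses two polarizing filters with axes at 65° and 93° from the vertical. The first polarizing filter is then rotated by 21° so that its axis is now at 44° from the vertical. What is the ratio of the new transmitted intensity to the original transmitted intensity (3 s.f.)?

I_new/I_old ≈ 1.60

Before rotation:
By Malus's law, I₁ = I₀ cos²(65° − 0°) = I₀ cos²(65°) = 0.1786 I₀.
I₂ = I₁ cos²(93° − 65°) = 0.1786 I₀ · cos²(28°) = 0.1392 I₀.
After rotation:
I₁ = I₀ cos²(44° − 0°) = I₀ cos²(44°) = 0.5174 I₀.
I₂ = I₁ cos²(93° − 44°) = 0.5174 I₀ · cos²(49°) = 0.2227 I₀.
Ratio = 0.2227 / 0.1392 = 1.6.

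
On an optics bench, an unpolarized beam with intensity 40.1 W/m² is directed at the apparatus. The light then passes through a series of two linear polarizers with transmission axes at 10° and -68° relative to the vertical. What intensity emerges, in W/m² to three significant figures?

I ≈ 0.867 W/m²

Unpolarized light through the first polarizer → I₁ = 40.1 W/m²/2 = 20.05 W/m², polarized at 10°.
I₂ = I₁ · cos²(78°) = 20.05 · 0.04323 = 0.8667 W/m².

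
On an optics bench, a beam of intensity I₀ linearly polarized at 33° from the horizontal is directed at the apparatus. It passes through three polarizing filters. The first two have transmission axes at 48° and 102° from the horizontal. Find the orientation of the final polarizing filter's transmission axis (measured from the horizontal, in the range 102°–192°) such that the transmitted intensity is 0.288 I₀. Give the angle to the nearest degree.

θ ≈ 121°

I₁ = I₀ cos²(48° − 33°) = I₀ cos²(15°) = 0.933 I₀.
I₂ = I₁ cos²(102° − 48°) = 0.933 I₀ · cos²(54°) = 0.3223 I₀.
Need I₃/I₀ = 0.288, so cos²(θ − 102°) = 0.288 / 0.3223 = 0.8934.
θ − 102° = arccos(√0.8934) = 19.1°, giving θ ≈ 102 + 19.1 = 121.1°.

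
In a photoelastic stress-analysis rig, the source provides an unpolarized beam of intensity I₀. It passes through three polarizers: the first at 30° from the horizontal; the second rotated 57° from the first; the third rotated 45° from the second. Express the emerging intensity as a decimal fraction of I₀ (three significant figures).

≈ 0.0742 I₀

Unpolarized light through the first polarizer → I₁ = ½ I₀, now polarized at 30°.
I₂ = I₁ cos²(57°) = 0.5 · 0.2966 I₀ = 0.1483 I₀.
I₃ = I₂ cos²(45°) = 0.1483 · 0.5 I₀ = 0.07416 I₀.
Transmitted fraction = 0.07416.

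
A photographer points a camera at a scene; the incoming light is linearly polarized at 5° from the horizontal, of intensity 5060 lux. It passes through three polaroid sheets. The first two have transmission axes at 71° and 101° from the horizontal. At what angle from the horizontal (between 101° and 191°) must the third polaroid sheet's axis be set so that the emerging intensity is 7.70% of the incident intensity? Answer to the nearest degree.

By Malus's law, I₁ = I₀ cos²(71° − 5°) = I₀ cos²(66°) = 0.1654 I₀.
I₂ = I₁ cos²(101° − 71°) = 0.1654 I₀ · cos²(30°) = 0.1241 I₀.
Need I₃/I₀ = 0.077, so cos²(θ − 101°) = 0.077 / 0.1241 = 0.6206.
θ − 101° = arccos(√0.6206) = 38.0°, giving θ ≈ 101 + 38.0 = 139.0°.

θ ≈ 139°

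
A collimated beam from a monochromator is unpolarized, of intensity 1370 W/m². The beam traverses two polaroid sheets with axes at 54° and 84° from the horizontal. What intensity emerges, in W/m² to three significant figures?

I ≈ 514 W/m²

Unpolarized light through the first polarizer → I₁ = 1370 W/m²/2 = 685 W/m², polarized at 54°.
I₂ = I₁ · cos²(30°) = 685 · 0.75 = 513.8 W/m².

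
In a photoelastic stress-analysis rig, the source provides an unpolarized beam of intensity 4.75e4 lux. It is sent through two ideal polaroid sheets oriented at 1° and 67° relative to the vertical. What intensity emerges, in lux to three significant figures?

Unpolarized light through the first polarizer → I₁ = 4.75e4 lux/2 = 2.375e+04 lux, polarized at 1°.
I₂ = I₁ · cos²(66°) = 2.375e+04 · 0.1654 = 3929 lux.

I ≈ 3930 lux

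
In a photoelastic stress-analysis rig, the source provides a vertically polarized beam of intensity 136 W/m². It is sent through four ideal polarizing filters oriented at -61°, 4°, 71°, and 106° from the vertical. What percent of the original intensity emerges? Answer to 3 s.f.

I₁ = 136 W/m² · cos²(61°) = 31.97 W/m².
I₂ = I₁ · cos²(65°) = 31.97 · 0.1786 = 5.709 W/m².
I₃ = I₂ · cos²(67°) = 5.709 · 0.1527 = 0.8716 W/m².
I₄ = I₃ · cos²(35°) = 0.8716 · 0.671 = 0.5849 W/m².
That is 0.4301% of the incident intensity.

≈ 0.430%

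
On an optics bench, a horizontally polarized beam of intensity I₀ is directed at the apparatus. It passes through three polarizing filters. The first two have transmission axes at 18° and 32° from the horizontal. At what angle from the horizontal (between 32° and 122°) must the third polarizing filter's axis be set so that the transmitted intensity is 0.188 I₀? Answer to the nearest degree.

I₁ = I₀ cos²(18° − 0°) = I₀ cos²(18°) = 0.9045 I₀.
I₂ = I₁ cos²(32° − 18°) = 0.9045 I₀ · cos²(14°) = 0.8516 I₀.
Need I₃/I₀ = 0.188, so cos²(θ − 32°) = 0.188 / 0.8516 = 0.2208.
θ − 32° = arccos(√0.2208) = 62.0°, giving θ ≈ 32 + 62.0 = 94.0°.

θ ≈ 94°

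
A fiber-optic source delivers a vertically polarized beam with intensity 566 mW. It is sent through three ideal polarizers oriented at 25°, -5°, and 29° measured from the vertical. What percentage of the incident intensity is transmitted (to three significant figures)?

I₁ = 566 mW · cos²(25°) = 464.9 mW.
I₂ = I₁ · cos²(30°) = 464.9 · 0.75 = 348.7 mW.
I₃ = I₂ · cos²(34°) = 348.7 · 0.6873 = 239.7 mW.
That is 42.34% of the incident intensity.

≈ 42.3%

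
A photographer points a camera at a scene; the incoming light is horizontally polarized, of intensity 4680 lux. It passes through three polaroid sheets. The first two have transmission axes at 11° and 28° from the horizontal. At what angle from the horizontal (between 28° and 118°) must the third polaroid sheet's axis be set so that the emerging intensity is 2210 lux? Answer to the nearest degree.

θ ≈ 71°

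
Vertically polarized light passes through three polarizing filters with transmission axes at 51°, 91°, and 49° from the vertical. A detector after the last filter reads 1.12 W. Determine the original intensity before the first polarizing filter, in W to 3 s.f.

I₀ ≈ 8.73 W

By Malus's law, I₁ = I₀ cos²(51° − 0°) = I₀ cos²(51°) = 0.396 I₀.
I₂ = I₁ cos²(91° − 51°) = 0.396 I₀ · cos²(40°) = 0.2324 I₀.
I₃ = I₂ cos²(49° − 91°) = 0.2324 I₀ · cos²(42°) = 0.1284 I₀.
So 1.12 W = 0.1284 I₀, giving I₀ = 1.12/0.1284 = 8.726 W.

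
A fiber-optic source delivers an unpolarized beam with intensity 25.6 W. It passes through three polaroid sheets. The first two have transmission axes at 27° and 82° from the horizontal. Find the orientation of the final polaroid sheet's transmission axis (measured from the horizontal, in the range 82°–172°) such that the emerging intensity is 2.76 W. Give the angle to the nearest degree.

Unpolarized light through the first polarizer → I₁ = ½ I₀, now polarized at 27°.
I₂ = I₁ cos²(82° − 27°) = 0.5 I₀ · cos²(55°) = 0.1645 I₀.
Target fraction: 2.76 / 25.6 W = 0.1078 of I₀.
Need I₃/I₀ = 0.1078, so cos²(θ − 82°) = 0.1078 / 0.1645 = 0.6554.
θ − 82° = arccos(√0.6554) = 35.9°, giving θ ≈ 82 + 35.9 = 117.9°.

θ ≈ 118°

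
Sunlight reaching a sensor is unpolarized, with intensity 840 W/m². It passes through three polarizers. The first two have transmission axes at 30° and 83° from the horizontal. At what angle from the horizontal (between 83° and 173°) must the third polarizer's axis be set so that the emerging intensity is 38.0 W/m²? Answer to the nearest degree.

Unpolarized light through the first polarizer → I₁ = ½ I₀, now polarized at 30°.
I₂ = I₁ cos²(83° − 30°) = 0.5 I₀ · cos²(53°) = 0.1811 I₀.
Target fraction: 38.0 / 840 W/m² = 0.04524 of I₀.
Need I₃/I₀ = 0.04524, so cos²(θ − 83°) = 0.04524 / 0.1811 = 0.2498.
θ − 83° = arccos(√0.2498) = 60.0°, giving θ ≈ 83 + 60.0 = 143.0°.

θ ≈ 143°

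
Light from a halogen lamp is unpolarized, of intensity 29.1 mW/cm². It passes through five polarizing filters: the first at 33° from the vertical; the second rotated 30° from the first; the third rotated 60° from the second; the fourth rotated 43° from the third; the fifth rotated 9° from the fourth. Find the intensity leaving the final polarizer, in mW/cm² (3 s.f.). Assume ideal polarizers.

I ≈ 1.42 mW/cm²

Unpolarized light through the first polarizer → I₁ = 29.1 mW/cm²/2 = 14.55 mW/cm², polarized at 33°.
I₂ = I₁ · cos²(30°) = 14.55 · 0.75 = 10.91 mW/cm².
I₃ = I₂ · cos²(60°) = 10.91 · 0.25 = 2.728 mW/cm².
I₄ = I₃ · cos²(43°) = 2.728 · 0.5349 = 1.459 mW/cm².
I₅ = I₄ · cos²(9°) = 1.459 · 0.9755 = 1.424 mW/cm².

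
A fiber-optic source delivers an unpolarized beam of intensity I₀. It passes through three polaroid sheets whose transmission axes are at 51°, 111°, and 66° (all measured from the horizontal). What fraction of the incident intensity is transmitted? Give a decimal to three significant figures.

Unpolarized light through the first polarizer → I₁ = ½ I₀, now polarized at 51°.
I₂ = I₁ cos²(111° − 51°) = 0.5 I₀ · cos²(60°) = 0.125 I₀.
I₃ = I₂ cos²(66° − 111°) = 0.125 I₀ · cos²(45°) = 0.0625 I₀.
Transmitted fraction = 0.0625.

≈ 0.0625 I₀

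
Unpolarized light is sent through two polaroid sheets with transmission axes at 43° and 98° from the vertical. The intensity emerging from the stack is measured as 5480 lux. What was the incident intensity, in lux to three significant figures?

Unpolarized light through the first polarizer → I₁ = ½ I₀, now polarized at 43°.
I₂ = I₁ cos²(98° − 43°) = 0.5 I₀ · cos²(55°) = 0.1645 I₀.
So 5480 lux = 0.1645 I₀, giving I₀ = 5480/0.1645 = 3.331e+04 lux.

I₀ ≈ 3.33e4 lux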